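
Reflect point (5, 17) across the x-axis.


Reflection across x-axis: (x, y) -> (x, -y)
(5, 17) -> (5, -17)

(5, -17)


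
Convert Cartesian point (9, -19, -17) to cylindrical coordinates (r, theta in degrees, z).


r = sqrt(9^2 + (-19)^2) = 21.0238
theta = atan2(-19, 9) = 295.3462 deg
z = -17

r = 21.0238, theta = 295.3462 deg, z = -17


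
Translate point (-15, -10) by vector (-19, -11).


Translation: (x+dx, y+dy) = (-15+-19, -10+-11) = (-34, -21)

(-34, -21)


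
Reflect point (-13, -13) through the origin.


Reflection through origin: (x, y) -> (-x, -y)
(-13, -13) -> (13, 13)

(13, 13)


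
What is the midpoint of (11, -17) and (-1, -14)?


Midpoint = ((11+-1)/2, (-17+-14)/2) = (5, -15.5)

(5, -15.5)


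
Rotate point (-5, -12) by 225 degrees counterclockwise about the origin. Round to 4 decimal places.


x' = -5*cos(225) - -12*sin(225) = -4.9497
y' = -5*sin(225) + -12*cos(225) = 12.0208

(-4.9497, 12.0208)


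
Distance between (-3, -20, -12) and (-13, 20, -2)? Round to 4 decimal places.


d = sqrt((-13--3)^2 + (20--20)^2 + (-2--12)^2) = 42.4264

42.4264


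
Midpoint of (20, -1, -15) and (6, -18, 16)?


Midpoint = ((20+6)/2, (-1+-18)/2, (-15+16)/2) = (13, -9.5, 0.5)

(13, -9.5, 0.5)


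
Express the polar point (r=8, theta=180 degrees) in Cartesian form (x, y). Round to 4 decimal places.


x = 8 * cos(180) = -8
y = 8 * sin(180) = 0

(-8, 0)


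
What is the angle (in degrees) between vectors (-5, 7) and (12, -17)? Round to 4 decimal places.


dot = -5*12 + 7*-17 = -179
|u| = 8.6023, |v| = 20.8087
cos(angle) = -1
angle = 179.6799 degrees

179.6799 degrees


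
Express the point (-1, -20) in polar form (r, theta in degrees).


r = sqrt((-1)^2 + (-20)^2) = 20.025
theta = atan2(-20, -1) = 267.1376 degrees

r = 20.025, theta = 267.1376 degrees


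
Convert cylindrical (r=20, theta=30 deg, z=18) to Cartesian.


x = 20 * cos(30) = 17.3205
y = 20 * sin(30) = 10
z = 18

(17.3205, 10, 18)


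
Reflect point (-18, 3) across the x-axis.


Reflection across x-axis: (x, y) -> (x, -y)
(-18, 3) -> (-18, -3)

(-18, -3)


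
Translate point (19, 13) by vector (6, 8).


Translation: (x+dx, y+dy) = (19+6, 13+8) = (25, 21)

(25, 21)


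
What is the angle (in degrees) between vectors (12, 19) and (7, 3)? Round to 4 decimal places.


dot = 12*7 + 19*3 = 141
|u| = 22.4722, |v| = 7.6158
cos(angle) = 0.8239
angle = 34.5258 degrees

34.5258 degrees


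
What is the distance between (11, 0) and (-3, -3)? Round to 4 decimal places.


d = sqrt((-3-11)^2 + (-3-0)^2) = 14.3178

14.3178


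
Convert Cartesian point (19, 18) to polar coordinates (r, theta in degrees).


r = sqrt(19^2 + 18^2) = 26.1725
theta = atan2(18, 19) = 43.4518 degrees

r = 26.1725, theta = 43.4518 degrees


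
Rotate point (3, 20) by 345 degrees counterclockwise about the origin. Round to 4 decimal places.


x' = 3*cos(345) - 20*sin(345) = 8.0742
y' = 3*sin(345) + 20*cos(345) = 18.5421

(8.0742, 18.5421)


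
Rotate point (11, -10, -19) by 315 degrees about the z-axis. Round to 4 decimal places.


x' = 11*cos(315) - -10*sin(315) = 0.7071
y' = 11*sin(315) + -10*cos(315) = -14.8492
z' = -19

(0.7071, -14.8492, -19)


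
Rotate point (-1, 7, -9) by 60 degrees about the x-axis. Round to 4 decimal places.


x' = -1
y' = 7*cos(60) - -9*sin(60) = 11.2942
z' = 7*sin(60) + -9*cos(60) = 1.5622

(-1, 11.2942, 1.5622)


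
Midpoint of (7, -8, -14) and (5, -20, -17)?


Midpoint = ((7+5)/2, (-8+-20)/2, (-14+-17)/2) = (6, -14, -15.5)

(6, -14, -15.5)


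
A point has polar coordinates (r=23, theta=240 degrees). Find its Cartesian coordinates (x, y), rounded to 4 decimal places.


x = 23 * cos(240) = -11.5
y = 23 * sin(240) = -19.9186

(-11.5, -19.9186)


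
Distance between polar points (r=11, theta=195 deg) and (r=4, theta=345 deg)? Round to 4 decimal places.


d = sqrt(r1^2 + r2^2 - 2*r1*r2*cos(t2-t1))
d = sqrt(11^2 + 4^2 - 2*11*4*cos(345-195)) = 14.6017

14.6017


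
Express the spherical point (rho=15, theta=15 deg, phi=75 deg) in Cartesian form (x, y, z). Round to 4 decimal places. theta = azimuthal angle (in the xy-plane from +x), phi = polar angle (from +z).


x = 15 * sin(75) * cos(15) = 13.9952
y = 15 * sin(75) * sin(15) = 3.75
z = 15 * cos(75) = 3.8823

(13.9952, 3.75, 3.8823)


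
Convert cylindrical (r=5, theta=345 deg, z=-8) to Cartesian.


x = 5 * cos(345) = 4.8296
y = 5 * sin(345) = -1.2941
z = -8

(4.8296, -1.2941, -8)


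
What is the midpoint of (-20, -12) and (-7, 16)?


Midpoint = ((-20+-7)/2, (-12+16)/2) = (-13.5, 2)

(-13.5, 2)


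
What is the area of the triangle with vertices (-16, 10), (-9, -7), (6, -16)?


Area = |x1(y2-y3) + x2(y3-y1) + x3(y1-y2)| / 2
= |-16*(-7--16) + -9*(-16-10) + 6*(10--7)| / 2
= 96

96


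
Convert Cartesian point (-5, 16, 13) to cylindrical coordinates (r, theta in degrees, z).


r = sqrt((-5)^2 + 16^2) = 16.7631
theta = atan2(16, -5) = 107.354 deg
z = 13

r = 16.7631, theta = 107.354 deg, z = 13


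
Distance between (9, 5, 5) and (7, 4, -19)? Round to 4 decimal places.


d = sqrt((7-9)^2 + (4-5)^2 + (-19-5)^2) = 24.1039

24.1039


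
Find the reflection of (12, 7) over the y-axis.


Reflection across y-axis: (x, y) -> (-x, y)
(12, 7) -> (-12, 7)

(-12, 7)


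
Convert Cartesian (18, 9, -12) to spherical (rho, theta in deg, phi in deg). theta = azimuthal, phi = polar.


rho = sqrt(18^2 + 9^2 + (-12)^2) = 23.4307
theta = atan2(9, 18) = 26.5651 deg
phi = acos(-12/23.4307) = 120.807 deg

rho = 23.4307, theta = 26.5651 deg, phi = 120.807 deg


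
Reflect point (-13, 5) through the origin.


Reflection through origin: (x, y) -> (-x, -y)
(-13, 5) -> (13, -5)

(13, -5)


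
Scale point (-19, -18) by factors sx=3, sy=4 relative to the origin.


Scaling: (x*sx, y*sy) = (-19*3, -18*4) = (-57, -72)

(-57, -72)


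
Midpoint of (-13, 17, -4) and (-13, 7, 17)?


Midpoint = ((-13+-13)/2, (17+7)/2, (-4+17)/2) = (-13, 12, 6.5)

(-13, 12, 6.5)


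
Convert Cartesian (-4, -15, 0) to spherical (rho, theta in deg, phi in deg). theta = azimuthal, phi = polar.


rho = sqrt((-4)^2 + (-15)^2 + 0^2) = 15.5242
theta = atan2(-15, -4) = 255.0686 deg
phi = acos(0/15.5242) = 90 deg

rho = 15.5242, theta = 255.0686 deg, phi = 90 deg


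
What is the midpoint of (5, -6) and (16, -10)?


Midpoint = ((5+16)/2, (-6+-10)/2) = (10.5, -8)

(10.5, -8)


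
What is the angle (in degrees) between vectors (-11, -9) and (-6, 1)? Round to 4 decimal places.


dot = -11*-6 + -9*1 = 57
|u| = 14.2127, |v| = 6.0828
cos(angle) = 0.6593
angle = 48.7517 degrees

48.7517 degrees


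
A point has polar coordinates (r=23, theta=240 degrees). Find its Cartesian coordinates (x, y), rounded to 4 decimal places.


x = 23 * cos(240) = -11.5
y = 23 * sin(240) = -19.9186

(-11.5, -19.9186)


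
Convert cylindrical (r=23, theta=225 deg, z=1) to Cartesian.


x = 23 * cos(225) = -16.2635
y = 23 * sin(225) = -16.2635
z = 1

(-16.2635, -16.2635, 1)


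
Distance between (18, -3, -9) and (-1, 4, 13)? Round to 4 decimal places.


d = sqrt((-1-18)^2 + (4--3)^2 + (13--9)^2) = 29.8998

29.8998


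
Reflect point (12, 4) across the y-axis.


Reflection across y-axis: (x, y) -> (-x, y)
(12, 4) -> (-12, 4)

(-12, 4)


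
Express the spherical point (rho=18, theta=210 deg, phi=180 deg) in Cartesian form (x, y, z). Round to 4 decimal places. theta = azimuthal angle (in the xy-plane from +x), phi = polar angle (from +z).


x = 18 * sin(180) * cos(210) = 0
y = 18 * sin(180) * sin(210) = 0
z = 18 * cos(180) = -18

(0, 0, -18)


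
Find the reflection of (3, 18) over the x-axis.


Reflection across x-axis: (x, y) -> (x, -y)
(3, 18) -> (3, -18)

(3, -18)


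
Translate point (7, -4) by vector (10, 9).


Translation: (x+dx, y+dy) = (7+10, -4+9) = (17, 5)

(17, 5)


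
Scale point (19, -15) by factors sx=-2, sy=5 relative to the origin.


Scaling: (x*sx, y*sy) = (19*-2, -15*5) = (-38, -75)

(-38, -75)


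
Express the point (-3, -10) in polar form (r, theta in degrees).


r = sqrt((-3)^2 + (-10)^2) = 10.4403
theta = atan2(-10, -3) = 253.3008 degrees

r = 10.4403, theta = 253.3008 degrees


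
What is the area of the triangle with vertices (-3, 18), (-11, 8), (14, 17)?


Area = |x1(y2-y3) + x2(y3-y1) + x3(y1-y2)| / 2
= |-3*(8-17) + -11*(17-18) + 14*(18-8)| / 2
= 89

89


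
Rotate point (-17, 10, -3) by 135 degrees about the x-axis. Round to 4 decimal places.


x' = -17
y' = 10*cos(135) - -3*sin(135) = -4.9497
z' = 10*sin(135) + -3*cos(135) = 9.1924

(-17, -4.9497, 9.1924)


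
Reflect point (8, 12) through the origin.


Reflection through origin: (x, y) -> (-x, -y)
(8, 12) -> (-8, -12)

(-8, -12)


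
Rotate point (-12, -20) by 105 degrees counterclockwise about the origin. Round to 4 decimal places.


x' = -12*cos(105) - -20*sin(105) = 22.4243
y' = -12*sin(105) + -20*cos(105) = -6.4147

(22.4243, -6.4147)


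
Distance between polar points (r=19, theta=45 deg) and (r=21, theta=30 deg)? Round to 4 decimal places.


d = sqrt(r1^2 + r2^2 - 2*r1*r2*cos(t2-t1))
d = sqrt(19^2 + 21^2 - 2*19*21*cos(30-45)) = 5.5849

5.5849


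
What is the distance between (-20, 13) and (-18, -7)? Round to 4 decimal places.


d = sqrt((-18--20)^2 + (-7-13)^2) = 20.0998

20.0998


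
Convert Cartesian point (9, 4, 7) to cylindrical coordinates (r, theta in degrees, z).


r = sqrt(9^2 + 4^2) = 9.8489
theta = atan2(4, 9) = 23.9625 deg
z = 7

r = 9.8489, theta = 23.9625 deg, z = 7


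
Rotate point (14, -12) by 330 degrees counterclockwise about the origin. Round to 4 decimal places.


x' = 14*cos(330) - -12*sin(330) = 6.1244
y' = 14*sin(330) + -12*cos(330) = -17.3923

(6.1244, -17.3923)


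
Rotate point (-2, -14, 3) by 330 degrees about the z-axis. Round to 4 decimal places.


x' = -2*cos(330) - -14*sin(330) = -8.7321
y' = -2*sin(330) + -14*cos(330) = -11.1244
z' = 3

(-8.7321, -11.1244, 3)


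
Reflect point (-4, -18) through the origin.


Reflection through origin: (x, y) -> (-x, -y)
(-4, -18) -> (4, 18)

(4, 18)


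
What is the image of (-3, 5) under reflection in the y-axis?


Reflection across y-axis: (x, y) -> (-x, y)
(-3, 5) -> (3, 5)

(3, 5)


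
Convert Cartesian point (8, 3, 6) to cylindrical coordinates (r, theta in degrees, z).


r = sqrt(8^2 + 3^2) = 8.544
theta = atan2(3, 8) = 20.556 deg
z = 6

r = 8.544, theta = 20.556 deg, z = 6


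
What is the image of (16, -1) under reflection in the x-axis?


Reflection across x-axis: (x, y) -> (x, -y)
(16, -1) -> (16, 1)

(16, 1)


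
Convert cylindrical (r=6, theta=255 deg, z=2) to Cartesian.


x = 6 * cos(255) = -1.5529
y = 6 * sin(255) = -5.7956
z = 2

(-1.5529, -5.7956, 2)


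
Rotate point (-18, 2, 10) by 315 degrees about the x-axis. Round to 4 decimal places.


x' = -18
y' = 2*cos(315) - 10*sin(315) = 8.4853
z' = 2*sin(315) + 10*cos(315) = 5.6569

(-18, 8.4853, 5.6569)


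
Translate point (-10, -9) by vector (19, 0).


Translation: (x+dx, y+dy) = (-10+19, -9+0) = (9, -9)

(9, -9)


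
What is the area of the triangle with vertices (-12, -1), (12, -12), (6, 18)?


Area = |x1(y2-y3) + x2(y3-y1) + x3(y1-y2)| / 2
= |-12*(-12-18) + 12*(18--1) + 6*(-1--12)| / 2
= 327

327


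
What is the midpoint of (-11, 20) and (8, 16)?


Midpoint = ((-11+8)/2, (20+16)/2) = (-1.5, 18)

(-1.5, 18)


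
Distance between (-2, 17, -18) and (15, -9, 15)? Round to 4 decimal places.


d = sqrt((15--2)^2 + (-9-17)^2 + (15--18)^2) = 45.3211

45.3211


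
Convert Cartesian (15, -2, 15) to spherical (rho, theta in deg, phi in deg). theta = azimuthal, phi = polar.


rho = sqrt(15^2 + (-2)^2 + 15^2) = 21.3073
theta = atan2(-2, 15) = 352.4054 deg
phi = acos(15/21.3073) = 45.2524 deg

rho = 21.3073, theta = 352.4054 deg, phi = 45.2524 deg


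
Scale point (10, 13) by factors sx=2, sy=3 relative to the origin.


Scaling: (x*sx, y*sy) = (10*2, 13*3) = (20, 39)

(20, 39)


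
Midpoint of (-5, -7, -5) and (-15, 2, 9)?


Midpoint = ((-5+-15)/2, (-7+2)/2, (-5+9)/2) = (-10, -2.5, 2)

(-10, -2.5, 2)


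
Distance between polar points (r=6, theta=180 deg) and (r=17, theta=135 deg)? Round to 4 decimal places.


d = sqrt(r1^2 + r2^2 - 2*r1*r2*cos(t2-t1))
d = sqrt(6^2 + 17^2 - 2*6*17*cos(135-180)) = 13.4443

13.4443


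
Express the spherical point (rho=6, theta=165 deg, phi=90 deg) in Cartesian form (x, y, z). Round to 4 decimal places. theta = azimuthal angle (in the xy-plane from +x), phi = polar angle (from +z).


x = 6 * sin(90) * cos(165) = -5.7956
y = 6 * sin(90) * sin(165) = 1.5529
z = 6 * cos(90) = 0

(-5.7956, 1.5529, 0)


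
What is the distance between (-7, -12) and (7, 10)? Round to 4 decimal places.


d = sqrt((7--7)^2 + (10--12)^2) = 26.0768

26.0768


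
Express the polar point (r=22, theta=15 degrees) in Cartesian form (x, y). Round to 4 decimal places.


x = 22 * cos(15) = 21.2504
y = 22 * sin(15) = 5.694

(21.2504, 5.694)


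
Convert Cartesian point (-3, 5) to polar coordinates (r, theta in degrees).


r = sqrt((-3)^2 + 5^2) = 5.831
theta = atan2(5, -3) = 120.9638 degrees

r = 5.831, theta = 120.9638 degrees


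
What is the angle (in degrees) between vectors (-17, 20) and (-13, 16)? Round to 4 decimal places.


dot = -17*-13 + 20*16 = 541
|u| = 26.2488, |v| = 20.6155
cos(angle) = 0.9998
angle = 1.2707 degrees

1.2707 degrees


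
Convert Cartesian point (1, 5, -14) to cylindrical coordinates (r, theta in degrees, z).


r = sqrt(1^2 + 5^2) = 5.099
theta = atan2(5, 1) = 78.6901 deg
z = -14

r = 5.099, theta = 78.6901 deg, z = -14


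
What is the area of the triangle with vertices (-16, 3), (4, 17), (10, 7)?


Area = |x1(y2-y3) + x2(y3-y1) + x3(y1-y2)| / 2
= |-16*(17-7) + 4*(7-3) + 10*(3-17)| / 2
= 142

142


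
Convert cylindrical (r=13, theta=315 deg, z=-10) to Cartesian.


x = 13 * cos(315) = 9.1924
y = 13 * sin(315) = -9.1924
z = -10

(9.1924, -9.1924, -10)


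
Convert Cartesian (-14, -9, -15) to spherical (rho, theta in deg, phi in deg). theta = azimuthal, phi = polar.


rho = sqrt((-14)^2 + (-9)^2 + (-15)^2) = 22.4054
theta = atan2(-9, -14) = 212.7352 deg
phi = acos(-15/22.4054) = 132.0272 deg

rho = 22.4054, theta = 212.7352 deg, phi = 132.0272 deg


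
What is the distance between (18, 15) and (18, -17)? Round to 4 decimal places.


d = sqrt((18-18)^2 + (-17-15)^2) = 32

32


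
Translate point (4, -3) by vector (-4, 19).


Translation: (x+dx, y+dy) = (4+-4, -3+19) = (0, 16)

(0, 16)


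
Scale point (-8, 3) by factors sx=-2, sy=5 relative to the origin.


Scaling: (x*sx, y*sy) = (-8*-2, 3*5) = (16, 15)

(16, 15)


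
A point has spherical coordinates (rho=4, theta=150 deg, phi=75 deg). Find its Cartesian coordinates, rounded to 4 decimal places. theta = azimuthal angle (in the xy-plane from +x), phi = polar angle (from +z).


x = 4 * sin(75) * cos(150) = -3.3461
y = 4 * sin(75) * sin(150) = 1.9319
z = 4 * cos(75) = 1.0353

(-3.3461, 1.9319, 1.0353)


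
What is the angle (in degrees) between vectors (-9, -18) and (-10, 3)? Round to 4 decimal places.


dot = -9*-10 + -18*3 = 36
|u| = 20.1246, |v| = 10.4403
cos(angle) = 0.1713
angle = 80.1342 degrees

80.1342 degrees


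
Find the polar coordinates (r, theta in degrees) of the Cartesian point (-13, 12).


r = sqrt((-13)^2 + 12^2) = 17.6918
theta = atan2(12, -13) = 137.2906 degrees

r = 17.6918, theta = 137.2906 degrees


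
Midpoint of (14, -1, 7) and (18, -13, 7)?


Midpoint = ((14+18)/2, (-1+-13)/2, (7+7)/2) = (16, -7, 7)

(16, -7, 7)


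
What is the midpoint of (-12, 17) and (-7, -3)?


Midpoint = ((-12+-7)/2, (17+-3)/2) = (-9.5, 7)

(-9.5, 7)


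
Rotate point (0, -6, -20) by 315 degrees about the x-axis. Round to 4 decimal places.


x' = 0
y' = -6*cos(315) - -20*sin(315) = -18.3848
z' = -6*sin(315) + -20*cos(315) = -9.8995

(0, -18.3848, -9.8995)


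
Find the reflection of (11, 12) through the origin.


Reflection through origin: (x, y) -> (-x, -y)
(11, 12) -> (-11, -12)

(-11, -12)


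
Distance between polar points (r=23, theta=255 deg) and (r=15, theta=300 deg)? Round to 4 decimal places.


d = sqrt(r1^2 + r2^2 - 2*r1*r2*cos(t2-t1))
d = sqrt(23^2 + 15^2 - 2*23*15*cos(300-255)) = 16.3125

16.3125


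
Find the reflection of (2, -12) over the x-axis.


Reflection across x-axis: (x, y) -> (x, -y)
(2, -12) -> (2, 12)

(2, 12)


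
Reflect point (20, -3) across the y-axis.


Reflection across y-axis: (x, y) -> (-x, y)
(20, -3) -> (-20, -3)

(-20, -3)


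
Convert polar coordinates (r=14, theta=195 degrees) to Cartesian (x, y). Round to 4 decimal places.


x = 14 * cos(195) = -13.523
y = 14 * sin(195) = -3.6235

(-13.523, -3.6235)


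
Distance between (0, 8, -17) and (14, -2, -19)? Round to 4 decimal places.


d = sqrt((14-0)^2 + (-2-8)^2 + (-19--17)^2) = 17.3205

17.3205


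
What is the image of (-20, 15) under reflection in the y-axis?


Reflection across y-axis: (x, y) -> (-x, y)
(-20, 15) -> (20, 15)

(20, 15)


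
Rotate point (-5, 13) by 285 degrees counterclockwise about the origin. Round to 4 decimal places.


x' = -5*cos(285) - 13*sin(285) = 11.2629
y' = -5*sin(285) + 13*cos(285) = 8.1943

(11.2629, 8.1943)


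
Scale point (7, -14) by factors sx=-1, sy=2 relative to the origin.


Scaling: (x*sx, y*sy) = (7*-1, -14*2) = (-7, -28)

(-7, -28)


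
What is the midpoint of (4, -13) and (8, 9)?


Midpoint = ((4+8)/2, (-13+9)/2) = (6, -2)

(6, -2)


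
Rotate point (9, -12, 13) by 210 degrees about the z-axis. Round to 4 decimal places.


x' = 9*cos(210) - -12*sin(210) = -13.7942
y' = 9*sin(210) + -12*cos(210) = 5.8923
z' = 13

(-13.7942, 5.8923, 13)


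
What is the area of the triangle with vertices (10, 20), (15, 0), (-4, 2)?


Area = |x1(y2-y3) + x2(y3-y1) + x3(y1-y2)| / 2
= |10*(0-2) + 15*(2-20) + -4*(20-0)| / 2
= 185

185


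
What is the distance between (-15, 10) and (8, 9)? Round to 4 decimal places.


d = sqrt((8--15)^2 + (9-10)^2) = 23.0217

23.0217


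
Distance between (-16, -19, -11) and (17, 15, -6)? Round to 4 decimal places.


d = sqrt((17--16)^2 + (15--19)^2 + (-6--11)^2) = 47.6445

47.6445


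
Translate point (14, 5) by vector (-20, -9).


Translation: (x+dx, y+dy) = (14+-20, 5+-9) = (-6, -4)

(-6, -4)


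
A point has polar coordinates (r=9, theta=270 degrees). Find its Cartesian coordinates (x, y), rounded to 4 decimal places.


x = 9 * cos(270) = 0
y = 9 * sin(270) = -9

(0, -9)


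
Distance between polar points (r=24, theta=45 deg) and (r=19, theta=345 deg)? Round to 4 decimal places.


d = sqrt(r1^2 + r2^2 - 2*r1*r2*cos(t2-t1))
d = sqrt(24^2 + 19^2 - 2*24*19*cos(345-45)) = 21.9317

21.9317


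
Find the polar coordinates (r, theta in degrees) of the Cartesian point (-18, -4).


r = sqrt((-18)^2 + (-4)^2) = 18.4391
theta = atan2(-4, -18) = 192.5288 degrees

r = 18.4391, theta = 192.5288 degrees


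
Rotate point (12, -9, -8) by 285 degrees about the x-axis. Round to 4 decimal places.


x' = 12
y' = -9*cos(285) - -8*sin(285) = -10.0568
z' = -9*sin(285) + -8*cos(285) = 6.6228

(12, -10.0568, 6.6228)


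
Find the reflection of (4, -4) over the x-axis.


Reflection across x-axis: (x, y) -> (x, -y)
(4, -4) -> (4, 4)

(4, 4)


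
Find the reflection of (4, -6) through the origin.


Reflection through origin: (x, y) -> (-x, -y)
(4, -6) -> (-4, 6)

(-4, 6)


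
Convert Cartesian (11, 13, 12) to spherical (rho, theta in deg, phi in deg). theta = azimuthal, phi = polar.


rho = sqrt(11^2 + 13^2 + 12^2) = 20.8327
theta = atan2(13, 11) = 49.7636 deg
phi = acos(12/20.8327) = 54.829 deg

rho = 20.8327, theta = 49.7636 deg, phi = 54.829 deg


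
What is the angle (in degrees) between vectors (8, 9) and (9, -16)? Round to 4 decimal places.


dot = 8*9 + 9*-16 = -72
|u| = 12.0416, |v| = 18.3576
cos(angle) = -0.3257
angle = 109.0087 degrees

109.0087 degrees


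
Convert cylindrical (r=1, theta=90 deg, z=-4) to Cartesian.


x = 1 * cos(90) = 0
y = 1 * sin(90) = 1
z = -4

(0, 1, -4)


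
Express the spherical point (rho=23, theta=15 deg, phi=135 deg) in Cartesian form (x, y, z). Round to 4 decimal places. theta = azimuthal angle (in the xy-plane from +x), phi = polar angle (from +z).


x = 23 * sin(135) * cos(15) = 15.7093
y = 23 * sin(135) * sin(15) = 4.2093
z = 23 * cos(135) = -16.2635

(15.7093, 4.2093, -16.2635)


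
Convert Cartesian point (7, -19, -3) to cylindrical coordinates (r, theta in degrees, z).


r = sqrt(7^2 + (-19)^2) = 20.2485
theta = atan2(-19, 7) = 290.2249 deg
z = -3

r = 20.2485, theta = 290.2249 deg, z = -3


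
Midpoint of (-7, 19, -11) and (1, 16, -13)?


Midpoint = ((-7+1)/2, (19+16)/2, (-11+-13)/2) = (-3, 17.5, -12)

(-3, 17.5, -12)


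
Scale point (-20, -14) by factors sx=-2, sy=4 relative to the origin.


Scaling: (x*sx, y*sy) = (-20*-2, -14*4) = (40, -56)

(40, -56)


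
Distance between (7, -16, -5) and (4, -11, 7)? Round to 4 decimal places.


d = sqrt((4-7)^2 + (-11--16)^2 + (7--5)^2) = 13.3417

13.3417


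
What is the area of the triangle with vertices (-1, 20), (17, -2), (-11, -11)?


Area = |x1(y2-y3) + x2(y3-y1) + x3(y1-y2)| / 2
= |-1*(-2--11) + 17*(-11-20) + -11*(20--2)| / 2
= 389

389


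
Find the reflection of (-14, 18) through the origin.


Reflection through origin: (x, y) -> (-x, -y)
(-14, 18) -> (14, -18)

(14, -18)


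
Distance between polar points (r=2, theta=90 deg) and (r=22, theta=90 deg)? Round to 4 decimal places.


d = sqrt(r1^2 + r2^2 - 2*r1*r2*cos(t2-t1))
d = sqrt(2^2 + 22^2 - 2*2*22*cos(90-90)) = 20

20


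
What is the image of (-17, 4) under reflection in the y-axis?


Reflection across y-axis: (x, y) -> (-x, y)
(-17, 4) -> (17, 4)

(17, 4)


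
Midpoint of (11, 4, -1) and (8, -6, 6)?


Midpoint = ((11+8)/2, (4+-6)/2, (-1+6)/2) = (9.5, -1, 2.5)

(9.5, -1, 2.5)


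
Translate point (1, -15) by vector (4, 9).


Translation: (x+dx, y+dy) = (1+4, -15+9) = (5, -6)

(5, -6)


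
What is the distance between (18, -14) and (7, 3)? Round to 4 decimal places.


d = sqrt((7-18)^2 + (3--14)^2) = 20.2485

20.2485


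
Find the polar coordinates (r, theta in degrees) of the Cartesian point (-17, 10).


r = sqrt((-17)^2 + 10^2) = 19.7231
theta = atan2(10, -17) = 149.5345 degrees

r = 19.7231, theta = 149.5345 degrees


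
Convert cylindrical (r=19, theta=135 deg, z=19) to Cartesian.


x = 19 * cos(135) = -13.435
y = 19 * sin(135) = 13.435
z = 19

(-13.435, 13.435, 19)


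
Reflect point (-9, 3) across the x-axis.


Reflection across x-axis: (x, y) -> (x, -y)
(-9, 3) -> (-9, -3)

(-9, -3)


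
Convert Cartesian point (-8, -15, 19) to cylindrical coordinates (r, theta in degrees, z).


r = sqrt((-8)^2 + (-15)^2) = 17
theta = atan2(-15, -8) = 241.9275 deg
z = 19

r = 17, theta = 241.9275 deg, z = 19


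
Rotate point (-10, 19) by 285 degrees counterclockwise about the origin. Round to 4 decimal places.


x' = -10*cos(285) - 19*sin(285) = 15.7644
y' = -10*sin(285) + 19*cos(285) = 14.5768

(15.7644, 14.5768)


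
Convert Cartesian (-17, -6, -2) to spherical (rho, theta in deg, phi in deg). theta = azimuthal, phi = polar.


rho = sqrt((-17)^2 + (-6)^2 + (-2)^2) = 18.1384
theta = atan2(-6, -17) = 199.44 deg
phi = acos(-2/18.1384) = 96.3305 deg

rho = 18.1384, theta = 199.44 deg, phi = 96.3305 deg


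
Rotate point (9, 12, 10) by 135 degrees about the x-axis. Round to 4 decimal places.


x' = 9
y' = 12*cos(135) - 10*sin(135) = -15.5563
z' = 12*sin(135) + 10*cos(135) = 1.4142

(9, -15.5563, 1.4142)


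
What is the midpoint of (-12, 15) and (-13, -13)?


Midpoint = ((-12+-13)/2, (15+-13)/2) = (-12.5, 1)

(-12.5, 1)


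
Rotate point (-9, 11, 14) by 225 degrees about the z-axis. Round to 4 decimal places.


x' = -9*cos(225) - 11*sin(225) = 14.1421
y' = -9*sin(225) + 11*cos(225) = -1.4142
z' = 14

(14.1421, -1.4142, 14)


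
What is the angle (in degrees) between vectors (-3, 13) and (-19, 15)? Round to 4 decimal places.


dot = -3*-19 + 13*15 = 252
|u| = 13.3417, |v| = 24.2074
cos(angle) = 0.7803
angle = 38.7152 degrees

38.7152 degrees


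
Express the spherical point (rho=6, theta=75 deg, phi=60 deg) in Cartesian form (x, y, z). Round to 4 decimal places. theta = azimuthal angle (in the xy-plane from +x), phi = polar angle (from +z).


x = 6 * sin(60) * cos(75) = 1.3449
y = 6 * sin(60) * sin(75) = 5.0191
z = 6 * cos(60) = 3

(1.3449, 5.0191, 3)


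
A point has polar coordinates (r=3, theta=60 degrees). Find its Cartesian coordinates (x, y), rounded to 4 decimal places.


x = 3 * cos(60) = 1.5
y = 3 * sin(60) = 2.5981

(1.5, 2.5981)


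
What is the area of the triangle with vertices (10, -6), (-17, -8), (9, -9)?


Area = |x1(y2-y3) + x2(y3-y1) + x3(y1-y2)| / 2
= |10*(-8--9) + -17*(-9--6) + 9*(-6--8)| / 2
= 39.5

39.5


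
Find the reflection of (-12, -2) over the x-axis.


Reflection across x-axis: (x, y) -> (x, -y)
(-12, -2) -> (-12, 2)

(-12, 2)


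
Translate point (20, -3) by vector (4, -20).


Translation: (x+dx, y+dy) = (20+4, -3+-20) = (24, -23)

(24, -23)


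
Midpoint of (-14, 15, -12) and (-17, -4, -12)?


Midpoint = ((-14+-17)/2, (15+-4)/2, (-12+-12)/2) = (-15.5, 5.5, -12)

(-15.5, 5.5, -12)


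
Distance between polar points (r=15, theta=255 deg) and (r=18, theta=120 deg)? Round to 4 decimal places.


d = sqrt(r1^2 + r2^2 - 2*r1*r2*cos(t2-t1))
d = sqrt(15^2 + 18^2 - 2*15*18*cos(120-255)) = 30.5096

30.5096


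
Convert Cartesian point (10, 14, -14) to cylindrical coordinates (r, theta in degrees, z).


r = sqrt(10^2 + 14^2) = 17.2047
theta = atan2(14, 10) = 54.4623 deg
z = -14

r = 17.2047, theta = 54.4623 deg, z = -14


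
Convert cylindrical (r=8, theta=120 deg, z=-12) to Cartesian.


x = 8 * cos(120) = -4
y = 8 * sin(120) = 6.9282
z = -12

(-4, 6.9282, -12)


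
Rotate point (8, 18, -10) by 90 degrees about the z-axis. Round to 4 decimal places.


x' = 8*cos(90) - 18*sin(90) = -18
y' = 8*sin(90) + 18*cos(90) = 8
z' = -10

(-18, 8, -10)


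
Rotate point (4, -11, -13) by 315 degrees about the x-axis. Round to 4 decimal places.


x' = 4
y' = -11*cos(315) - -13*sin(315) = -16.9706
z' = -11*sin(315) + -13*cos(315) = -1.4142

(4, -16.9706, -1.4142)


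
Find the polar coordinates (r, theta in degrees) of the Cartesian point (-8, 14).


r = sqrt((-8)^2 + 14^2) = 16.1245
theta = atan2(14, -8) = 119.7449 degrees

r = 16.1245, theta = 119.7449 degrees


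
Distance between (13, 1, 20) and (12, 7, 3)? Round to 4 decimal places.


d = sqrt((12-13)^2 + (7-1)^2 + (3-20)^2) = 18.0555

18.0555


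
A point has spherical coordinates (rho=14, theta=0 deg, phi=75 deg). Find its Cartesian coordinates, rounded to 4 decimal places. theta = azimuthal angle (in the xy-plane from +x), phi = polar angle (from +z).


x = 14 * sin(75) * cos(0) = 13.523
y = 14 * sin(75) * sin(0) = 0
z = 14 * cos(75) = 3.6235

(13.523, 0, 3.6235)


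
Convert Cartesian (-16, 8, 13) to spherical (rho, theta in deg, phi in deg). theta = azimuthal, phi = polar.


rho = sqrt((-16)^2 + 8^2 + 13^2) = 22.1133
theta = atan2(8, -16) = 153.4349 deg
phi = acos(13/22.1133) = 53.9933 deg

rho = 22.1133, theta = 153.4349 deg, phi = 53.9933 deg


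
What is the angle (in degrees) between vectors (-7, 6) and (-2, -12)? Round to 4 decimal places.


dot = -7*-2 + 6*-12 = -58
|u| = 9.2195, |v| = 12.1655
cos(angle) = -0.5171
angle = 121.139 degrees

121.139 degrees


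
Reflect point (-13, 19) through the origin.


Reflection through origin: (x, y) -> (-x, -y)
(-13, 19) -> (13, -19)

(13, -19)


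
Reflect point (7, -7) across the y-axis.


Reflection across y-axis: (x, y) -> (-x, y)
(7, -7) -> (-7, -7)

(-7, -7)


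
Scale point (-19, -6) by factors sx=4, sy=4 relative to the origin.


Scaling: (x*sx, y*sy) = (-19*4, -6*4) = (-76, -24)

(-76, -24)


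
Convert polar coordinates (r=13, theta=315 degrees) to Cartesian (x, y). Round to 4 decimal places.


x = 13 * cos(315) = 9.1924
y = 13 * sin(315) = -9.1924

(9.1924, -9.1924)


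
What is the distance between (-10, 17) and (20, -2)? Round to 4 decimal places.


d = sqrt((20--10)^2 + (-2-17)^2) = 35.5106

35.5106


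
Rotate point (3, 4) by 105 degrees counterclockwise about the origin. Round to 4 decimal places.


x' = 3*cos(105) - 4*sin(105) = -4.6402
y' = 3*sin(105) + 4*cos(105) = 1.8625

(-4.6402, 1.8625)


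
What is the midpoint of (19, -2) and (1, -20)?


Midpoint = ((19+1)/2, (-2+-20)/2) = (10, -11)

(10, -11)


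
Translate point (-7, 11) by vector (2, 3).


Translation: (x+dx, y+dy) = (-7+2, 11+3) = (-5, 14)

(-5, 14)


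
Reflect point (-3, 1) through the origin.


Reflection through origin: (x, y) -> (-x, -y)
(-3, 1) -> (3, -1)

(3, -1)


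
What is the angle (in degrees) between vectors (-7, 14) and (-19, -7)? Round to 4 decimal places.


dot = -7*-19 + 14*-7 = 35
|u| = 15.6525, |v| = 20.2485
cos(angle) = 0.1104
angle = 83.6598 degrees

83.6598 degrees


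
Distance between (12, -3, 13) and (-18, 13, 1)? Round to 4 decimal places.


d = sqrt((-18-12)^2 + (13--3)^2 + (1-13)^2) = 36.0555

36.0555


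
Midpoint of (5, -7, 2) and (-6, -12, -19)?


Midpoint = ((5+-6)/2, (-7+-12)/2, (2+-19)/2) = (-0.5, -9.5, -8.5)

(-0.5, -9.5, -8.5)


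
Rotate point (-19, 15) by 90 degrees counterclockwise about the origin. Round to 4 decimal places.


x' = -19*cos(90) - 15*sin(90) = -15
y' = -19*sin(90) + 15*cos(90) = -19

(-15, -19)


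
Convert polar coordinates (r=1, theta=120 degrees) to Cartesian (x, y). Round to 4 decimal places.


x = 1 * cos(120) = -0.5
y = 1 * sin(120) = 0.866

(-0.5, 0.866)


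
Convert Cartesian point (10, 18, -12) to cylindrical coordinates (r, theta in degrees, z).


r = sqrt(10^2 + 18^2) = 20.5913
theta = atan2(18, 10) = 60.9454 deg
z = -12

r = 20.5913, theta = 60.9454 deg, z = -12


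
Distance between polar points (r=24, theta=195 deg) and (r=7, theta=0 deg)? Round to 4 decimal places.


d = sqrt(r1^2 + r2^2 - 2*r1*r2*cos(t2-t1))
d = sqrt(24^2 + 7^2 - 2*24*7*cos(0-195)) = 30.8148

30.8148


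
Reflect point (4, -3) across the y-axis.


Reflection across y-axis: (x, y) -> (-x, y)
(4, -3) -> (-4, -3)

(-4, -3)


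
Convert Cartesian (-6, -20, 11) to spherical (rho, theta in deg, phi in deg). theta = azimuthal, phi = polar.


rho = sqrt((-6)^2 + (-20)^2 + 11^2) = 23.6008
theta = atan2(-20, -6) = 253.3008 deg
phi = acos(11/23.6008) = 62.2195 deg

rho = 23.6008, theta = 253.3008 deg, phi = 62.2195 deg


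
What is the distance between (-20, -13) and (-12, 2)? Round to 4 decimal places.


d = sqrt((-12--20)^2 + (2--13)^2) = 17

17


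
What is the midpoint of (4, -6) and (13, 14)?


Midpoint = ((4+13)/2, (-6+14)/2) = (8.5, 4)

(8.5, 4)


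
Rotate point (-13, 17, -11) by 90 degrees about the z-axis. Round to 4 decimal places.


x' = -13*cos(90) - 17*sin(90) = -17
y' = -13*sin(90) + 17*cos(90) = -13
z' = -11

(-17, -13, -11)


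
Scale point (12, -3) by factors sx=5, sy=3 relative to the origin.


Scaling: (x*sx, y*sy) = (12*5, -3*3) = (60, -9)

(60, -9)


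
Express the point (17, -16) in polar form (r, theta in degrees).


r = sqrt(17^2 + (-16)^2) = 23.3452
theta = atan2(-16, 17) = 316.7357 degrees

r = 23.3452, theta = 316.7357 degrees


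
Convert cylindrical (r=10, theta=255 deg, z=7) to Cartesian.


x = 10 * cos(255) = -2.5882
y = 10 * sin(255) = -9.6593
z = 7

(-2.5882, -9.6593, 7)


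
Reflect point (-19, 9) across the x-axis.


Reflection across x-axis: (x, y) -> (x, -y)
(-19, 9) -> (-19, -9)

(-19, -9)


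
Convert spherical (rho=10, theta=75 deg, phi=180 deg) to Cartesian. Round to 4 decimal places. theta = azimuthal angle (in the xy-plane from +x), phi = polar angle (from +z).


x = 10 * sin(180) * cos(75) = 0
y = 10 * sin(180) * sin(75) = 0
z = 10 * cos(180) = -10

(0, 0, -10)


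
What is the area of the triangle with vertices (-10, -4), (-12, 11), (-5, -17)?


Area = |x1(y2-y3) + x2(y3-y1) + x3(y1-y2)| / 2
= |-10*(11--17) + -12*(-17--4) + -5*(-4-11)| / 2
= 24.5

24.5


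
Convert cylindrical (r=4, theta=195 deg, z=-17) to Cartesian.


x = 4 * cos(195) = -3.8637
y = 4 * sin(195) = -1.0353
z = -17

(-3.8637, -1.0353, -17)


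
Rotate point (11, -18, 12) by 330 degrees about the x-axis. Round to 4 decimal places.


x' = 11
y' = -18*cos(330) - 12*sin(330) = -9.5885
z' = -18*sin(330) + 12*cos(330) = 19.3923

(11, -9.5885, 19.3923)


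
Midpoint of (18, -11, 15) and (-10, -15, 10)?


Midpoint = ((18+-10)/2, (-11+-15)/2, (15+10)/2) = (4, -13, 12.5)

(4, -13, 12.5)


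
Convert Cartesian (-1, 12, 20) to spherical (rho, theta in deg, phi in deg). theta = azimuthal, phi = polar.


rho = sqrt((-1)^2 + 12^2 + 20^2) = 23.3452
theta = atan2(12, -1) = 94.7636 deg
phi = acos(20/23.3452) = 31.0513 deg

rho = 23.3452, theta = 94.7636 deg, phi = 31.0513 deg


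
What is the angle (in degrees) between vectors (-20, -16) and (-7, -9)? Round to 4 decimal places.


dot = -20*-7 + -16*-9 = 284
|u| = 25.6125, |v| = 11.4018
cos(angle) = 0.9725
angle = 13.4652 degrees

13.4652 degrees


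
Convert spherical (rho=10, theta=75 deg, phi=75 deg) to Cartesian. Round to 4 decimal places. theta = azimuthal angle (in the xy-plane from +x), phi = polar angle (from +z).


x = 10 * sin(75) * cos(75) = 2.5
y = 10 * sin(75) * sin(75) = 9.3301
z = 10 * cos(75) = 2.5882

(2.5, 9.3301, 2.5882)


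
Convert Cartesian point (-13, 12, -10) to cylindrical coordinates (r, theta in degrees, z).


r = sqrt((-13)^2 + 12^2) = 17.6918
theta = atan2(12, -13) = 137.2906 deg
z = -10

r = 17.6918, theta = 137.2906 deg, z = -10


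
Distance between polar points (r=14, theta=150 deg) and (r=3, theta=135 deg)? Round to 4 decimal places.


d = sqrt(r1^2 + r2^2 - 2*r1*r2*cos(t2-t1))
d = sqrt(14^2 + 3^2 - 2*14*3*cos(135-150)) = 11.1293

11.1293


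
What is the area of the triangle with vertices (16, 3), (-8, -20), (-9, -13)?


Area = |x1(y2-y3) + x2(y3-y1) + x3(y1-y2)| / 2
= |16*(-20--13) + -8*(-13-3) + -9*(3--20)| / 2
= 95.5

95.5


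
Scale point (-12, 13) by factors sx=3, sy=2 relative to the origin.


Scaling: (x*sx, y*sy) = (-12*3, 13*2) = (-36, 26)

(-36, 26)


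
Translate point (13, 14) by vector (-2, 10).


Translation: (x+dx, y+dy) = (13+-2, 14+10) = (11, 24)

(11, 24)


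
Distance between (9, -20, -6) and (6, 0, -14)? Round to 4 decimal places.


d = sqrt((6-9)^2 + (0--20)^2 + (-14--6)^2) = 21.7486

21.7486


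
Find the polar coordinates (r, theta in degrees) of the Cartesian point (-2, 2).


r = sqrt((-2)^2 + 2^2) = 2.8284
theta = atan2(2, -2) = 135 degrees

r = 2.8284, theta = 135 degrees


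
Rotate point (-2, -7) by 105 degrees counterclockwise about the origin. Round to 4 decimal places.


x' = -2*cos(105) - -7*sin(105) = 7.2791
y' = -2*sin(105) + -7*cos(105) = -0.1201

(7.2791, -0.1201)


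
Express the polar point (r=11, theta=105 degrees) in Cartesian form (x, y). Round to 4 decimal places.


x = 11 * cos(105) = -2.847
y = 11 * sin(105) = 10.6252

(-2.847, 10.6252)


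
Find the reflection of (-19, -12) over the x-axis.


Reflection across x-axis: (x, y) -> (x, -y)
(-19, -12) -> (-19, 12)

(-19, 12)


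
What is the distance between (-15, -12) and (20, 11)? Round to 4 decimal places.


d = sqrt((20--15)^2 + (11--12)^2) = 41.8808

41.8808


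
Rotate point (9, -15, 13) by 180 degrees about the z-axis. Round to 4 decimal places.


x' = 9*cos(180) - -15*sin(180) = -9
y' = 9*sin(180) + -15*cos(180) = 15
z' = 13

(-9, 15, 13)


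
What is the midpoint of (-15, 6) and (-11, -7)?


Midpoint = ((-15+-11)/2, (6+-7)/2) = (-13, -0.5)

(-13, -0.5)


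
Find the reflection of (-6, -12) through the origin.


Reflection through origin: (x, y) -> (-x, -y)
(-6, -12) -> (6, 12)

(6, 12)


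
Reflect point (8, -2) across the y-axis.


Reflection across y-axis: (x, y) -> (-x, y)
(8, -2) -> (-8, -2)

(-8, -2)


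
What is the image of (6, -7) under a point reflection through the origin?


Reflection through origin: (x, y) -> (-x, -y)
(6, -7) -> (-6, 7)

(-6, 7)


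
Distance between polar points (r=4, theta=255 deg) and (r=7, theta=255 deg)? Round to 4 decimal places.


d = sqrt(r1^2 + r2^2 - 2*r1*r2*cos(t2-t1))
d = sqrt(4^2 + 7^2 - 2*4*7*cos(255-255)) = 3

3


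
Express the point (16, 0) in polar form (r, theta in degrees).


r = sqrt(16^2 + 0^2) = 16
theta = atan2(0, 16) = 0 degrees

r = 16, theta = 0 degrees


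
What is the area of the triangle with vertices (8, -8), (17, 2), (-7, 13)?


Area = |x1(y2-y3) + x2(y3-y1) + x3(y1-y2)| / 2
= |8*(2-13) + 17*(13--8) + -7*(-8-2)| / 2
= 169.5

169.5


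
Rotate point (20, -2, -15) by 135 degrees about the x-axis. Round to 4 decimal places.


x' = 20
y' = -2*cos(135) - -15*sin(135) = 12.0208
z' = -2*sin(135) + -15*cos(135) = 9.1924

(20, 12.0208, 9.1924)


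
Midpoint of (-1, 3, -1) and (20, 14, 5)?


Midpoint = ((-1+20)/2, (3+14)/2, (-1+5)/2) = (9.5, 8.5, 2)

(9.5, 8.5, 2)


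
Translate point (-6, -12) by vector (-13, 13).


Translation: (x+dx, y+dy) = (-6+-13, -12+13) = (-19, 1)

(-19, 1)


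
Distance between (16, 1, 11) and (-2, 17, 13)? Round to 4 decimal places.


d = sqrt((-2-16)^2 + (17-1)^2 + (13-11)^2) = 24.1661

24.1661


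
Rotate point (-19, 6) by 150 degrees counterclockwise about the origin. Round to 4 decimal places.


x' = -19*cos(150) - 6*sin(150) = 13.4545
y' = -19*sin(150) + 6*cos(150) = -14.6962

(13.4545, -14.6962)


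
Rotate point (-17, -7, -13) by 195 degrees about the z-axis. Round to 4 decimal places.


x' = -17*cos(195) - -7*sin(195) = 14.609
y' = -17*sin(195) + -7*cos(195) = 11.1614
z' = -13

(14.609, 11.1614, -13)


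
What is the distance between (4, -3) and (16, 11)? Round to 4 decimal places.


d = sqrt((16-4)^2 + (11--3)^2) = 18.4391

18.4391


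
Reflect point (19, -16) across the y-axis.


Reflection across y-axis: (x, y) -> (-x, y)
(19, -16) -> (-19, -16)

(-19, -16)


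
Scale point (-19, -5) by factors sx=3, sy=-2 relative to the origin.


Scaling: (x*sx, y*sy) = (-19*3, -5*-2) = (-57, 10)

(-57, 10)


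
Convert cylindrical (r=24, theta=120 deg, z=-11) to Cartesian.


x = 24 * cos(120) = -12
y = 24 * sin(120) = 20.7846
z = -11

(-12, 20.7846, -11)


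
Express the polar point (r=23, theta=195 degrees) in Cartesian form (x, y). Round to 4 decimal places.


x = 23 * cos(195) = -22.2163
y = 23 * sin(195) = -5.9528

(-22.2163, -5.9528)


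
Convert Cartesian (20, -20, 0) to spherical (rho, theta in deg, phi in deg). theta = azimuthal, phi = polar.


rho = sqrt(20^2 + (-20)^2 + 0^2) = 28.2843
theta = atan2(-20, 20) = 315 deg
phi = acos(0/28.2843) = 90 deg

rho = 28.2843, theta = 315 deg, phi = 90 deg


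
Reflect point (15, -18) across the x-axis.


Reflection across x-axis: (x, y) -> (x, -y)
(15, -18) -> (15, 18)

(15, 18)


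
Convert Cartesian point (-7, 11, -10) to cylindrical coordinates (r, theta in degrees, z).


r = sqrt((-7)^2 + 11^2) = 13.0384
theta = atan2(11, -7) = 122.4712 deg
z = -10

r = 13.0384, theta = 122.4712 deg, z = -10


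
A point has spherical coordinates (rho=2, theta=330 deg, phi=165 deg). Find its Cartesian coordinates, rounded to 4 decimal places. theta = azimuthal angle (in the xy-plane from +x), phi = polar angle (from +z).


x = 2 * sin(165) * cos(330) = 0.4483
y = 2 * sin(165) * sin(330) = -0.2588
z = 2 * cos(165) = -1.9319

(0.4483, -0.2588, -1.9319)
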